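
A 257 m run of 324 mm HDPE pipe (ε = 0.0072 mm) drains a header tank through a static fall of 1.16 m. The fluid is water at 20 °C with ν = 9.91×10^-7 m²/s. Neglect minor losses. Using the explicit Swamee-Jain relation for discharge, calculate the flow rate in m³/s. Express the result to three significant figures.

Q ≈ 0.120 m³/s

Swamee-Jain (Type II): Q = -0.965·√(gD⁵h_f/L)·ln[ε/(3.7D) + √(3.17ν²L/(gD³h_f))]
√(gD⁵h_f/L) = √(9.81·0.324⁵·1.16/257) = 0.01257
ε/(3.7D) = 6.01×10^-6; √(3.17ν²L/(gD³h_f)) = 4.55×10^-5
Q = -0.965·0.01257·ln(5.147×10^-5) = 0.1198 m³/s
Check: V = 1.45 m/s, Re = 4.75×10^5, f = 0.01355, h_f = 1.16 m ≈ 1.16 m ✓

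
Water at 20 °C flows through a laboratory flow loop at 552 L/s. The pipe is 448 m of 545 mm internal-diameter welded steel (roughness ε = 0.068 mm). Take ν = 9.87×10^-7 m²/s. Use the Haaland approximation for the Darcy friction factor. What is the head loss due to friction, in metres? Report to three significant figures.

V = 4Q/(πD²) = 4·0.552/(π·0.545²) = 2.366 m/s
Re = VD/ν = 2.366·0.545/9.87×10^-7 = 1.31×10^6 → turbulent
ε/D = 0.068/545 = 1.25×10^-4
Haaland: f = 0.01344
h_f = f(L/D)V²/(2g) = 0.01344·(448/0.545)·2.366²/(2·9.81) = 3.153 m

h_f ≈ 3.15 m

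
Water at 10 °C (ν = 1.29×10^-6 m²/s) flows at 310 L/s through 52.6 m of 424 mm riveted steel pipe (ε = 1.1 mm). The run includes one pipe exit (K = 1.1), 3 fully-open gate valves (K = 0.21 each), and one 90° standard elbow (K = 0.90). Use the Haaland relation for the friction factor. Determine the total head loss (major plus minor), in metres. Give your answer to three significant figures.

V = 4Q/(πD²) = 2.196 m/s; V²/2g = 0.2457 m
Re = 7.22×10^5, ε/D = 0.00259 → f = 0.02537 (Haaland)
Major: h_f = f(L/D)·V²/2g = 0.02537·124.1·0.2457 = 0.7731 m
Minor: ΣK = 2.63; h_m = ΣK·V²/2g = 0.6462 m
Total H_L = 0.7731 + 0.6462 = 1.419 m

H_L ≈ 1.42 m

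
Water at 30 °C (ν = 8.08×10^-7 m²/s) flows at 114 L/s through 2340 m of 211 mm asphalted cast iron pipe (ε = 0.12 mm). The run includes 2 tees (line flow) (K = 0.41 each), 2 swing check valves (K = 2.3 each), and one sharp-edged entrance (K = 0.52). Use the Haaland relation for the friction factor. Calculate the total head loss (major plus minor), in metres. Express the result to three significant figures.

V = 4Q/(πD²) = 3.260 m/s; V²/2g = 0.5418 m
Re = 8.51×10^5, ε/D = 5.69×10^-4 → f = 0.01769 (Haaland)
Major: h_f = f(L/D)·V²/2g = 0.01769·11090·0.5418 = 106.3 m
Minor: ΣK = 5.94; h_m = ΣK·V²/2g = 3.218 m
Total H_L = 106.3 + 3.218 = 109.5 m

H_L ≈ 110 m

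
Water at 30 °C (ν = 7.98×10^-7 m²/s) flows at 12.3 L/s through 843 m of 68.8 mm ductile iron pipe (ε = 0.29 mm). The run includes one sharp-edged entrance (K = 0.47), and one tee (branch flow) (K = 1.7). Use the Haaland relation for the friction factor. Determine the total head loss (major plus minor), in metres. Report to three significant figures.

V = 4Q/(πD²) = 3.309 m/s; V²/2g = 0.5579 m
Re = 2.85×10^5, ε/D = 0.00422 → f = 0.02925 (Haaland)
Major: h_f = f(L/D)·V²/2g = 0.02925·12253·0.5579 = 200.0 m
Minor: ΣK = 2.17; h_m = ΣK·V²/2g = 1.211 m
Total H_L = 200.0 + 1.211 = 201.2 m

H_L ≈ 201 m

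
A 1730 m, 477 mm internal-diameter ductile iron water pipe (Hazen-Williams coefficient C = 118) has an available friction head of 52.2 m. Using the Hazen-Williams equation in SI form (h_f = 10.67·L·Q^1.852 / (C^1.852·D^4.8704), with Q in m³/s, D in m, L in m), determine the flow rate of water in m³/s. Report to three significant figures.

Rearranging: Q = [h_f·C^1.852·D^4.8704 / (10.67·L)]^(1/1.852)
Q = [52.2·118^1.852·0.477^4.8704 / (10.67·1730)]^0.540 = 0.7085 m³/s

Q ≈ 0.709 m³/s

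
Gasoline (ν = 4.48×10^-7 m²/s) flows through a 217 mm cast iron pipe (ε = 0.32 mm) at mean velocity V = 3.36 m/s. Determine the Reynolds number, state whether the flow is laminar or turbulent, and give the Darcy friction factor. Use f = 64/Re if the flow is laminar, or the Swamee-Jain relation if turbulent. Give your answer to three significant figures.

Re = VD/ν = 3.360·0.217/4.48×10^-7 = 1.63×10^6
Re > 4000 → turbulent; ε/D = 0.00147
Swamee-Jain: f = 0.02183

Re ≈ 1.63×10^6; turbulent; f ≈ 0.0218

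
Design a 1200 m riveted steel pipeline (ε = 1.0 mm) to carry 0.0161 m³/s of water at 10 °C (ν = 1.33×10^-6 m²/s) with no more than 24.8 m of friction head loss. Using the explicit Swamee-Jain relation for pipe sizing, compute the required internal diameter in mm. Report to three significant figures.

Swamee-Jain (Type III): D = 0.66·[ε^1.25·(LQ²/(gh_f))^4.75 + ν·Q^9.4·(L/(gh_f))^5.2]^0.04
LQ²/(gh_f) = 0.001279; L/(gh_f) = 4.932
Term 1 = ε^1.25·(…)^4.75 = 3.21×10^-18; Term 2 = ν·Q^9.4·(…)^5.2 = 7.45×10^-20
D = 0.66·(3.21×10^-18 + 7.45×10^-20)^0.04 = 0.1319 m = 132 mm
Check: V = 1.18 m/s, Re = 1.17×10^5, f = 0.03543, h_f = 22.8 m ≈ 24.8 m ✓

D ≈ 132 mm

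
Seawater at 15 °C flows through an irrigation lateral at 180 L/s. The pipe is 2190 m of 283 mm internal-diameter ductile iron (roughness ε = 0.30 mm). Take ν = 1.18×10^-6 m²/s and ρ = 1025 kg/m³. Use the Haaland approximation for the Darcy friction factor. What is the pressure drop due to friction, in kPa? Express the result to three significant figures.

Δp ≈ 660 kPa

V = 4Q/(πD²) = 4·0.180/(π·0.283²) = 2.862 m/s
Re = VD/ν = 2.862·0.283/1.18×10^-6 = 6.86×10^5 → turbulent
ε/D = 0.30/283 = 0.00106
Haaland: f = 0.02033
h_f = f(L/D)V²/(2g) = 0.02033·(2190/0.283)·2.862²/(2·9.81) = 65.65 m
Δp = ρg·h_f = 1025·9.81·65.65 = 660.1 kPa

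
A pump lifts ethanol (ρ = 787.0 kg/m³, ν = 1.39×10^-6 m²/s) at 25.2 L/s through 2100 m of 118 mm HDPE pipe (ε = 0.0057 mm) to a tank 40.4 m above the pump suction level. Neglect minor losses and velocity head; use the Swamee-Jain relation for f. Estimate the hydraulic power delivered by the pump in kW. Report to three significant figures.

V = 4Q/(πD²) = 2.304 m/s; Re = 1.96×10^5; ε/D = 4.83×10^-5; f = 0.01603
h_f = f(L/D)V²/2g = 77.19 m
Total head H = z + h_f = 40.4 + 77.19 = 117.6 m
P_hyd = ρgQH = 787.0·9.81·0.0252·117.6 = 22.88 kW

P_hyd ≈ 22.9 kW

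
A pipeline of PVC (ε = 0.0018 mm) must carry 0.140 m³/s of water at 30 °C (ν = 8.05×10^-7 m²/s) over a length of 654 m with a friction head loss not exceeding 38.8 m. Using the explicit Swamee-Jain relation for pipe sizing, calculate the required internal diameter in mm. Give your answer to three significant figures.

Swamee-Jain (Type III): D = 0.66·[ε^1.25·(LQ²/(gh_f))^4.75 + ν·Q^9.4·(L/(gh_f))^5.2]^0.04
LQ²/(gh_f) = 0.03368; L/(gh_f) = 1.718
Term 1 = ε^1.25·(…)^4.75 = 6.67×10^-15; Term 2 = ν·Q^9.4·(…)^5.2 = 1.26×10^-13
D = 0.66·(6.67×10^-15 + 1.26×10^-13)^0.04 = 0.2016 m = 202 mm
Check: V = 4.39 m/s, Re = 1.10×10^6, f = 0.01166, h_f = 37.1 m ≈ 38.8 m ✓

D ≈ 202 mm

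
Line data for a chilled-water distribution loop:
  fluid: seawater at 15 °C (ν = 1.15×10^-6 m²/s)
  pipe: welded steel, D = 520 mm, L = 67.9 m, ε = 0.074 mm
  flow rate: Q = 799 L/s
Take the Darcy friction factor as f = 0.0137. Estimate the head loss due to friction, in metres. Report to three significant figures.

h_f ≈ 1.29 m

V = 4Q/(πD²) = 4·0.799/(π·0.520²) = 3.762 m/s
h_f = f(L/D)V²/(2g) = 0.01370·(67.9/0.520)·3.762²/(2·9.81) = 1.291 m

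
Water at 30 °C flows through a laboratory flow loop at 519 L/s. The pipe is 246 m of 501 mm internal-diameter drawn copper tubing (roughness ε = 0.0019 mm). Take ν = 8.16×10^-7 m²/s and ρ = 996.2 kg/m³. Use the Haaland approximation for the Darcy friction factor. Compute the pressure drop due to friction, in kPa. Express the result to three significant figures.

V = 4Q/(πD²) = 4·0.519/(π·0.501²) = 2.633 m/s
Re = VD/ν = 2.633·0.501/8.16×10^-7 = 1.62×10^6 → turbulent
ε/D = 0.0019/501 = 3.79×10^-6
Haaland: f = 0.01079
h_f = f(L/D)V²/(2g) = 0.01079·(246/0.501)·2.633²/(2·9.81) = 1.872 m
Δp = ρg·h_f = 996.2·9.81·1.872 = 18.30 kPa

Δp ≈ 18.3 kPa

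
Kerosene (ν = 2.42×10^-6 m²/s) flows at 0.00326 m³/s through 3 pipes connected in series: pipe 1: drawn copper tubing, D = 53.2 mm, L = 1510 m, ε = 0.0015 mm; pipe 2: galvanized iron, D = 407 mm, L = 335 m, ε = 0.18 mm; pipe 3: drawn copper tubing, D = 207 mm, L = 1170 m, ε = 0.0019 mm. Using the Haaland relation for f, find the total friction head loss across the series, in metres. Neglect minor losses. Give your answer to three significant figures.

Pipe 1: V = 1.467 m/s, Re = 3.22×10^4, ε/D = 2.82×10^-5, f = 0.02297, h_1 = f(L/D)V²/2g = 71.48 m
Pipe 2: V = 0.02506 m/s, Re = 4210, ε/D = 4.42×10^-4, f = 0.04010, h_2 = f(L/D)V²/2g = 0.001056 m
Pipe 3: V = 0.09687 m/s, Re = 8290, ε/D = 9.18×10^-6, f = 0.03255, h_3 = f(L/D)V²/2g = 0.08800 m
Series → Q common, losses add: H = Σh = 71.57 m

H ≈ 71.6 m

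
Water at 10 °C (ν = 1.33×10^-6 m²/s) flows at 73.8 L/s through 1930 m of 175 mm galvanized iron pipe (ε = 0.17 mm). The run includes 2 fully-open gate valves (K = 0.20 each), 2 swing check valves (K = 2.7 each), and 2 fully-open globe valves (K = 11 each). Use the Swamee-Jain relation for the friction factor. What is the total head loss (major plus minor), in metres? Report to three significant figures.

V = 4Q/(πD²) = 3.068 m/s; V²/2g = 0.4798 m
Re = 4.04×10^5, ε/D = 9.71×10^-4 → f = 0.02038 (Swamee-Jain)
Major: h_f = f(L/D)·V²/2g = 0.02038·11029·0.4798 = 107.8 m
Minor: ΣK = 27.8; h_m = ΣK·V²/2g = 13.34 m
Total H_L = 107.8 + 13.34 = 121.2 m

H_L ≈ 121 m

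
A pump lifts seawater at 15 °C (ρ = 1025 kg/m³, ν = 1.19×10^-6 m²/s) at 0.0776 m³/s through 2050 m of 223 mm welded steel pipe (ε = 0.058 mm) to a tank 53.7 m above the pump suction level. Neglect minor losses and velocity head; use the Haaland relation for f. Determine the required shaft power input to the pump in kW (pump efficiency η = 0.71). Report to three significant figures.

V = 4Q/(πD²) = 1.987 m/s; Re = 3.72×10^5; ε/D = 2.60×10^-4; f = 0.01619
h_f = f(L/D)V²/2g = 29.95 m
Total head H = z + h_f = 53.7 + 29.95 = 83.65 m
P_hyd = ρgQH = 1025·9.81·0.0776·83.65 = 65.27 kW
P_shaft = P_hyd/η = 65.27/0.71 = 91.93 kW

P_shaft ≈ 91.9 kW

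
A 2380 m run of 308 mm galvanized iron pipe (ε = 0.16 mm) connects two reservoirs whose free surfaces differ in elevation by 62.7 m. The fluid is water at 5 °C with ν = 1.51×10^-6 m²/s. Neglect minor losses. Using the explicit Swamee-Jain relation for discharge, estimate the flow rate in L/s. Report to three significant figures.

Q ≈ 224 L/s

Swamee-Jain (Type II): Q = -0.965·√(gD⁵h_f/L)·ln[ε/(3.7D) + √(3.17ν²L/(gD³h_f))]
√(gD⁵h_f/L) = √(9.81·0.308⁵·62.7/2380) = 0.02676
ε/(3.7D) = 1.40×10^-4; √(3.17ν²L/(gD³h_f)) = 3.09×10^-5
Q = -0.965·0.02676·ln(1.713×10^-4) = 0.2240 m³/s
Check: V = 3.01 m/s, Re = 6.13×10^5, f = 0.01773, h_f = 63.1 m ≈ 62.7 m ✓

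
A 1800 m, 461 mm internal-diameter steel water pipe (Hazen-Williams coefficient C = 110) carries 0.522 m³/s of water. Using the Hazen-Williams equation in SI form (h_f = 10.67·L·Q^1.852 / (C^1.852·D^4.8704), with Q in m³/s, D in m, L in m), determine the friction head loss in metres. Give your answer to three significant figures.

h_f ≈ 41.5 m

h_f = 10.67·1800·0.522^1.852 / (110^1.852·0.461^4.8704) = 41.48 m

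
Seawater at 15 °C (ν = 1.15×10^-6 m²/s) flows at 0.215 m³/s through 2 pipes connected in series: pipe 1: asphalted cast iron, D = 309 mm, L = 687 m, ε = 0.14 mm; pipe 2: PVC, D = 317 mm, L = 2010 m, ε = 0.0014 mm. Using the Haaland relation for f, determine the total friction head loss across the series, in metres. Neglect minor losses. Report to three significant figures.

Pipe 1: V = 2.867 m/s, Re = 7.70×10^5, ε/D = 4.53×10^-4, f = 0.01697, h_1 = f(L/D)V²/2g = 15.81 m
Pipe 2: V = 2.724 m/s, Re = 7.51×10^5, ε/D = 4.42×10^-6, f = 0.01223, h_2 = f(L/D)V²/2g = 29.32 m
Series → Q common, losses add: H = Σh = 45.13 m

H ≈ 45.1 m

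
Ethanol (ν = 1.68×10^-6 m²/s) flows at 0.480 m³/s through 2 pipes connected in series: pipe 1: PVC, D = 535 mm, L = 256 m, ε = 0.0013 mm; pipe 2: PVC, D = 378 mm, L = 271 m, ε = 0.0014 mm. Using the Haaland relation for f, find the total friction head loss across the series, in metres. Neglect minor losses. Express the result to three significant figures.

H ≈ 9.22 m

Pipe 1: V = 2.135 m/s, Re = 6.80×10^5, ε/D = 2.43×10^-6, f = 0.01241, h_1 = f(L/D)V²/2g = 1.379 m
Pipe 2: V = 4.277 m/s, Re = 9.62×10^5, ε/D = 3.70×10^-6, f = 0.01172, h_2 = f(L/D)V²/2g = 7.836 m
Series → Q common, losses add: H = Σh = 9.215 m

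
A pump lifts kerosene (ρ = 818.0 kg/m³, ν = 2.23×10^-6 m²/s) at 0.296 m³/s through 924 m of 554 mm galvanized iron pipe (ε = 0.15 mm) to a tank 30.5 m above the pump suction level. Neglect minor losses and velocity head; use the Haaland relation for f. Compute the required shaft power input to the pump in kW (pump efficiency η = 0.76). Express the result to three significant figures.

V = 4Q/(πD²) = 1.228 m/s; Re = 3.05×10^5; ε/D = 2.71×10^-4; f = 0.01657
h_f = f(L/D)V²/2g = 2.124 m
Total head H = z + h_f = 30.5 + 2.124 = 32.62 m
P_hyd = ρgQH = 818.0·9.81·0.296·32.62 = 77.49 kW
P_shaft = P_hyd/η = 77.49/0.76 = 102.0 kW

P_shaft ≈ 102 kW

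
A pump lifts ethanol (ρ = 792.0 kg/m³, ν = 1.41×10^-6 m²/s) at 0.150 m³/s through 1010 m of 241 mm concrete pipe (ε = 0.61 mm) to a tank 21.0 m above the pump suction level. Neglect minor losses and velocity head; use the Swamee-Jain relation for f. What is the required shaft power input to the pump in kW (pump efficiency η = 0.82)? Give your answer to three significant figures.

V = 4Q/(πD²) = 3.288 m/s; Re = 5.62×10^5; ε/D = 0.00253; f = 0.02534
h_f = f(L/D)V²/2g = 58.52 m
Total head H = z + h_f = 21.0 + 58.52 = 79.52 m
P_hyd = ρgQH = 792.0·9.81·0.150·79.52 = 92.67 kW
P_shaft = P_hyd/η = 92.67/0.82 = 113.0 kW

P_shaft ≈ 113 kW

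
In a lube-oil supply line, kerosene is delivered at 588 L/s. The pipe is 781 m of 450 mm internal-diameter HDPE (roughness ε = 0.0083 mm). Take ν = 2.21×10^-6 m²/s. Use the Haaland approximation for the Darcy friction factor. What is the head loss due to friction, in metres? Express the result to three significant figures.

V = 4Q/(πD²) = 4·0.588/(π·0.450²) = 3.697 m/s
Re = VD/ν = 3.697·0.450/2.21×10^-6 = 7.53×10^5 → turbulent
ε/D = 0.0083/450 = 1.84×10^-5
Haaland: f = 0.01244
h_f = f(L/D)V²/(2g) = 0.01244·(781/0.450)·3.697²/(2·9.81) = 15.05 m

h_f ≈ 15.0 m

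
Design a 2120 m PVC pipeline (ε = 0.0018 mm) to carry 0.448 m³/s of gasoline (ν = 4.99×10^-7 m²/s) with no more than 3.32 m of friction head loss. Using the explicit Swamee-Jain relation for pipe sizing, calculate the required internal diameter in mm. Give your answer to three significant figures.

D ≈ 651 mm

Swamee-Jain (Type III): D = 0.66·[ε^1.25·(LQ²/(gh_f))^4.75 + ν·Q^9.4·(L/(gh_f))^5.2]^0.04
LQ²/(gh_f) = 13.06; L/(gh_f) = 65.09
Term 1 = ε^1.25·(…)^4.75 = 0.0132; Term 2 = ν·Q^9.4·(…)^5.2 = 0.709
D = 0.66·(0.0132 + 0.709)^0.04 = 0.6515 m = 651 mm
Check: V = 1.34 m/s, Re = 1.75×10^6, f = 0.01068, h_f = 3.20 m ≈ 3.32 m ✓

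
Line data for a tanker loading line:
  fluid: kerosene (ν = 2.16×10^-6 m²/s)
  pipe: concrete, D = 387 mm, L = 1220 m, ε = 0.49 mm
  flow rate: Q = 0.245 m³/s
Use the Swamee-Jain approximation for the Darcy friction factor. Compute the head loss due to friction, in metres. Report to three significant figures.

V = 4Q/(πD²) = 4·0.245/(π·0.387²) = 2.083 m/s
Re = VD/ν = 2.083·0.387/2.16×10^-6 = 3.73×10^5 → turbulent
ε/D = 0.49/387 = 0.00127
Swamee-Jain: f = 0.02162
h_f = f(L/D)V²/(2g) = 0.02162·(1220/0.387)·2.083²/(2·9.81) = 15.07 m

h_f ≈ 15.1 m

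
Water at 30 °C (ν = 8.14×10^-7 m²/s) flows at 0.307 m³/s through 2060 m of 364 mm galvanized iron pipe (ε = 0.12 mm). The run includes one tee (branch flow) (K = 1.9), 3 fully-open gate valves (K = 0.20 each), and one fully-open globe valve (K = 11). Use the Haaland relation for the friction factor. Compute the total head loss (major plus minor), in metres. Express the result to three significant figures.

H_L ≈ 45.5 m

V = 4Q/(πD²) = 2.950 m/s; V²/2g = 0.4436 m
Re = 1.32×10^6, ε/D = 3.30×10^-4 → f = 0.01573 (Haaland)
Major: h_f = f(L/D)·V²/2g = 0.01573·5659·0.4436 = 39.49 m
Minor: ΣK = 13.5; h_m = ΣK·V²/2g = 5.989 m
Total H_L = 39.49 + 5.989 = 45.48 m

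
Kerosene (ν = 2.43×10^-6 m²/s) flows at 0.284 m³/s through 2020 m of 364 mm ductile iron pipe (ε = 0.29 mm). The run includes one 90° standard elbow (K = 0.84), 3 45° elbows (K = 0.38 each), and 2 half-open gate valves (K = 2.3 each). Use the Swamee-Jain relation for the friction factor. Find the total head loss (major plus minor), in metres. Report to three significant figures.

H_L ≈ 43.7 m

V = 4Q/(πD²) = 2.729 m/s; V²/2g = 0.3796 m
Re = 4.09×10^5, ε/D = 7.97×10^-4 → f = 0.01957 (Swamee-Jain)
Major: h_f = f(L/D)·V²/2g = 0.01957·5549·0.3796 = 41.22 m
Minor: ΣK = 6.58; h_m = ΣK·V²/2g = 2.498 m
Total H_L = 41.22 + 2.498 = 43.72 m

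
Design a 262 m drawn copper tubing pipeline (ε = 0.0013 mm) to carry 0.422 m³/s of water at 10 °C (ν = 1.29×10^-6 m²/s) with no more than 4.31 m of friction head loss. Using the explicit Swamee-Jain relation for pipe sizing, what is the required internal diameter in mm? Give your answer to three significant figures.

Swamee-Jain (Type III): D = 0.66·[ε^1.25·(LQ²/(gh_f))^4.75 + ν·Q^9.4·(L/(gh_f))^5.2]^0.04
LQ²/(gh_f) = 1.104; L/(gh_f) = 6.197
Term 1 = ε^1.25·(…)^4.75 = 7.01×10^-8; Term 2 = ν·Q^9.4·(…)^5.2 = 5.10×10^-6
D = 0.66·(7.01×10^-8 + 5.10×10^-6)^0.04 = 0.4056 m = 406 mm
Check: V = 3.27 m/s, Re = 1.03×10^6, f = 0.01164, h_f = 4.09 m ≈ 4.31 m ✓

D ≈ 406 mm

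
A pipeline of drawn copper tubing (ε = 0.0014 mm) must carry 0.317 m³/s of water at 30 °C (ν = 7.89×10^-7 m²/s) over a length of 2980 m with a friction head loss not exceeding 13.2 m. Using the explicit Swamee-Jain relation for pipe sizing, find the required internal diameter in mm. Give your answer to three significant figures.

D ≈ 469 mm

Swamee-Jain (Type III): D = 0.66·[ε^1.25·(LQ²/(gh_f))^4.75 + ν·Q^9.4·(L/(gh_f))^5.2]^0.04
LQ²/(gh_f) = 2.313; L/(gh_f) = 23.01
Term 1 = ε^1.25·(…)^4.75 = 2.58×10^-6; Term 2 = ν·Q^9.4·(…)^5.2 = 1.95×10^-4
D = 0.66·(2.58×10^-6 + 1.95×10^-4)^0.04 = 0.4692 m = 469 mm
Check: V = 1.83 m/s, Re = 1.09×10^6, f = 0.01152, h_f = 12.5 m ≈ 13.2 m ✓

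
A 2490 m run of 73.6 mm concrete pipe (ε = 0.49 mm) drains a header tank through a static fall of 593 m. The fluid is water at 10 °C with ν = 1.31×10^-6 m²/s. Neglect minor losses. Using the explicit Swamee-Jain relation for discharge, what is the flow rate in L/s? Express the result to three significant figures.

Swamee-Jain (Type II): Q = -0.965·√(gD⁵h_f/L)·ln[ε/(3.7D) + √(3.17ν²L/(gD³h_f))]
√(gD⁵h_f/L) = √(9.81·0.0736⁵·593/2490) = 0.002246
ε/(3.7D) = 0.00180; √(3.17ν²L/(gD³h_f)) = 7.64×10^-5
Q = -0.965·0.002246·ln(0.001876) = 0.01361 m³/s
Check: V = 3.20 m/s, Re = 1.80×10^5, f = 0.03380, h_f = 596 m ≈ 593 m ✓

Q ≈ 13.6 L/s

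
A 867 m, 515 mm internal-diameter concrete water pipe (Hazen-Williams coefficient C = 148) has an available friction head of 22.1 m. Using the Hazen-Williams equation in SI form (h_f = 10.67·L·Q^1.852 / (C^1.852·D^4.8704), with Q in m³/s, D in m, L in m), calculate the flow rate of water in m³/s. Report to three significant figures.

Rearranging: Q = [h_f·C^1.852·D^4.8704 / (10.67·L)]^(1/1.852)
Q = [22.1·148^1.852·0.515^4.8704 / (10.67·867)]^0.540 = 0.9925 m³/s

Q ≈ 0.992 m³/s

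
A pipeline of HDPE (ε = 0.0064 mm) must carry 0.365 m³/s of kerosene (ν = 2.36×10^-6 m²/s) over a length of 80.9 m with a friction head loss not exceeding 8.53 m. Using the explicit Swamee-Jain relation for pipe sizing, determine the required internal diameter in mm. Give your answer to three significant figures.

Swamee-Jain (Type III): D = 0.66·[ε^1.25·(LQ²/(gh_f))^4.75 + ν·Q^9.4·(L/(gh_f))^5.2]^0.04
LQ²/(gh_f) = 0.1288; L/(gh_f) = 0.9668
Term 1 = ε^1.25·(…)^4.75 = 1.90×10^-11; Term 2 = ν·Q^9.4·(…)^5.2 = 1.52×10^-10
D = 0.66·(1.90×10^-11 + 1.52×10^-10)^0.04 = 0.2685 m = 268 mm
Check: V = 6.45 m/s, Re = 7.34×10^5, f = 0.01270, h_f = 8.11 m ≈ 8.53 m ✓

D ≈ 268 mm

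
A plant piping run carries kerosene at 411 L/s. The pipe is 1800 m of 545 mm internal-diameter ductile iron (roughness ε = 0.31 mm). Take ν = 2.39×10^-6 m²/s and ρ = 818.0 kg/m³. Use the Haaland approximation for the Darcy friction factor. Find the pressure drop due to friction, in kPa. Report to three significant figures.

Δp ≈ 76.2 kPa

V = 4Q/(πD²) = 4·0.411/(π·0.545²) = 1.762 m/s
Re = VD/ν = 1.762·0.545/2.39×10^-6 = 4.02×10^5 → turbulent
ε/D = 0.31/545 = 5.69×10^-4
Haaland: f = 0.01817
h_f = f(L/D)V²/(2g) = 0.01817·(1800/0.545)·1.762²/(2·9.81) = 9.496 m
Δp = ρg·h_f = 818.0·9.81·9.496 = 76.20 kPa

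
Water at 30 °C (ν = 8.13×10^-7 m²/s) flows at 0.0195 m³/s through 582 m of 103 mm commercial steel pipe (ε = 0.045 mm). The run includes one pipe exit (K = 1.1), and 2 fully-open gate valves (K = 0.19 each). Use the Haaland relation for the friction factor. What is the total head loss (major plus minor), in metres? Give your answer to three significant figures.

V = 4Q/(πD²) = 2.340 m/s; V²/2g = 0.2792 m
Re = 2.96×10^5, ε/D = 4.37×10^-4 → f = 0.01771 (Haaland)
Major: h_f = f(L/D)·V²/2g = 0.01771·5650·0.2792 = 27.94 m
Minor: ΣK = 1.48; h_m = ΣK·V²/2g = 0.4131 m
Total H_L = 27.94 + 0.4131 = 28.35 m

H_L ≈ 28.4 m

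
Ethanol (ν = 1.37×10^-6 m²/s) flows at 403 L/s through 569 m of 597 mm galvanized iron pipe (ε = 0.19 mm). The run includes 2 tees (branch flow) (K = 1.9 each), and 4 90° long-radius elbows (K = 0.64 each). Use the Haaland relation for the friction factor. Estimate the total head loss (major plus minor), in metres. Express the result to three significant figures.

H_L ≈ 2.29 m

V = 4Q/(πD²) = 1.440 m/s; V²/2g = 0.1056 m
Re = 6.27×10^5, ε/D = 3.18×10^-4 → f = 0.01609 (Haaland)
Major: h_f = f(L/D)·V²/2g = 0.01609·953.1·0.1056 = 1.620 m
Minor: ΣK = 6.36; h_m = ΣK·V²/2g = 0.6719 m
Total H_L = 1.620 + 0.6719 = 2.292 m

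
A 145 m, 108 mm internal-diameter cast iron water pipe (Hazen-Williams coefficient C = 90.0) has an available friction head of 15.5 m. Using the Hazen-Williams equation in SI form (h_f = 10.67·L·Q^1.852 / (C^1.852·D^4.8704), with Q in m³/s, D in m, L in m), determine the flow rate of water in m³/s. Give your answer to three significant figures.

Rearranging: Q = [h_f·C^1.852·D^4.8704 / (10.67·L)]^(1/1.852)
Q = [15.5·90.0^1.852·0.108^4.8704 / (10.67·145)]^0.540 = 0.02152 m³/s

Q ≈ 0.0215 m³/s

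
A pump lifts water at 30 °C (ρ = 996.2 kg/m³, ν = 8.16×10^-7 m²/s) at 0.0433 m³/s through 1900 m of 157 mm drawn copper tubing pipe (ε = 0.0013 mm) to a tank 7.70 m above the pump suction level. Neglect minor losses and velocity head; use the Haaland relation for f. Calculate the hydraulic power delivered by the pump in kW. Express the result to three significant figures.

V = 4Q/(πD²) = 2.237 m/s; Re = 4.30×10^5; ε/D = 8.28×10^-6; f = 0.01350
h_f = f(L/D)V²/2g = 41.67 m
Total head H = z + h_f = 7.70 + 41.67 = 49.37 m
P_hyd = ρgQH = 996.2·9.81·0.0433·49.37 = 20.89 kW

P_hyd ≈ 20.9 kW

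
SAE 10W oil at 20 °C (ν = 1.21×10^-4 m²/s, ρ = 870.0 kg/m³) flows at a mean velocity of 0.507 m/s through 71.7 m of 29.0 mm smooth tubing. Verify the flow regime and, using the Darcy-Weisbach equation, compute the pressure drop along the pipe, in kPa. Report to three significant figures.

Re = VD/ν = 0.507·0.02900/1.21×10^-4 = 122 → laminar (Re < 2300)
f = 64/Re = 0.5267
h_f = f(L/D)V²/(2g) = 0.5267·(71.7/0.02900)·0.507²/(2·9.81) = 17.06 m
Δp = ρg·h_f = 870.0·9.81·17.06 = 145.6 kPa

Δp ≈ 146 kPa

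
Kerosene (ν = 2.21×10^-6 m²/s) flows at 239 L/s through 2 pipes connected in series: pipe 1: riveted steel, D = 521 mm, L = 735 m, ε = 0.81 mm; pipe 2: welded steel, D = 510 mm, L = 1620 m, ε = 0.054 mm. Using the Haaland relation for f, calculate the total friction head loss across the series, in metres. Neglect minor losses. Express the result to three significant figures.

Pipe 1: V = 1.121 m/s, Re = 2.64×10^5, ε/D = 0.00155, f = 0.02268, h_1 = f(L/D)V²/2g = 2.050 m
Pipe 2: V = 1.170 m/s, Re = 2.70×10^5, ε/D = 1.06×10^-4, f = 0.01551, h_2 = f(L/D)V²/2g = 3.437 m
Series → Q common, losses add: H = Σh = 5.487 m

H ≈ 5.49 m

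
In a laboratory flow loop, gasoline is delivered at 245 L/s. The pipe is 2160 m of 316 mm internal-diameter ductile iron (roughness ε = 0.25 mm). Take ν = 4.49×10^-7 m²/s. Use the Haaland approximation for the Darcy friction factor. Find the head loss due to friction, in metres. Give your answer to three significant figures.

h_f ≈ 63.7 m

V = 4Q/(πD²) = 4·0.245/(π·0.316²) = 3.124 m/s
Re = VD/ν = 3.124·0.316/4.49×10^-7 = 2.20×10^6 → turbulent
ε/D = 0.25/316 = 7.91×10^-4
Haaland: f = 0.01874
h_f = f(L/D)V²/(2g) = 0.01874·(2160/0.316)·3.124²/(2·9.81) = 63.73 m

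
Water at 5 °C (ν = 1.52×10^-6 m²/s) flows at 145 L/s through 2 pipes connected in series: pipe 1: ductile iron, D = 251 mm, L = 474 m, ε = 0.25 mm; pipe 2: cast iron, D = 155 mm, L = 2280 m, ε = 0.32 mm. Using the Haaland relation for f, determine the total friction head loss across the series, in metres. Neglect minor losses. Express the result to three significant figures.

H ≈ 1070 m

Pipe 1: V = 2.930 m/s, Re = 4.84×10^5, ε/D = 9.96×10^-4, f = 0.02020, h_1 = f(L/D)V²/2g = 16.69 m
Pipe 2: V = 7.684 m/s, Re = 7.84×10^5, ε/D = 0.00206, f = 0.02387, h_2 = f(L/D)V²/2g = 1057 m
Series → Q common, losses add: H = Σh = 1073 m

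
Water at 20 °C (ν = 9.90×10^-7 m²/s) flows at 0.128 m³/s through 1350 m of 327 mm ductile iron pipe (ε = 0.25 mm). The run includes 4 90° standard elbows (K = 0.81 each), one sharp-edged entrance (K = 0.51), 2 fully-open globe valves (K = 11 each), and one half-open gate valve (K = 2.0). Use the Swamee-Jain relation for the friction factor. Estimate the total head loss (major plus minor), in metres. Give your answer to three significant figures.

V = 4Q/(πD²) = 1.524 m/s; V²/2g = 0.1184 m
Re = 5.03×10^5, ε/D = 7.65×10^-4 → f = 0.01925 (Swamee-Jain)
Major: h_f = f(L/D)·V²/2g = 0.01925·4128·0.1184 = 9.409 m
Minor: ΣK = 27.8; h_m = ΣK·V²/2g = 3.286 m
Total H_L = 9.409 + 3.286 = 12.69 m

H_L ≈ 12.7 m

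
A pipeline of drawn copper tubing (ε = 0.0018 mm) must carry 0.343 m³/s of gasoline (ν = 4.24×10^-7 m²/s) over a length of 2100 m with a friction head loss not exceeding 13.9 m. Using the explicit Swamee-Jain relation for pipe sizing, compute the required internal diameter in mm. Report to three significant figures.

Swamee-Jain (Type III): D = 0.66·[ε^1.25·(LQ²/(gh_f))^4.75 + ν·Q^9.4·(L/(gh_f))^5.2]^0.04
LQ²/(gh_f) = 1.812; L/(gh_f) = 15.40
Term 1 = ε^1.25·(…)^4.75 = 1.11×10^-6; Term 2 = ν·Q^9.4·(…)^5.2 = 2.72×10^-5
D = 0.66·(1.11×10^-6 + 2.72×10^-5)^0.04 = 0.4341 m = 434 mm
Check: V = 2.32 m/s, Re = 2.37×10^6, f = 0.01027, h_f = 13.6 m ≈ 13.9 m ✓

D ≈ 434 mm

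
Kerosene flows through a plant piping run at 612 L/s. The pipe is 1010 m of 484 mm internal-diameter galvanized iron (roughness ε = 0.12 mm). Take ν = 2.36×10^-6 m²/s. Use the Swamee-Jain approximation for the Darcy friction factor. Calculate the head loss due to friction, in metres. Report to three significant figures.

V = 4Q/(πD²) = 4·0.612/(π·0.484²) = 3.326 m/s
Re = VD/ν = 3.326·0.484/2.36×10^-6 = 6.82×10^5 → turbulent
ε/D = 0.12/484 = 2.48×10^-4
Swamee-Jain: f = 0.01560
h_f = f(L/D)V²/(2g) = 0.01560·(1010/0.484)·3.326²/(2·9.81) = 18.36 m

h_f ≈ 18.4 m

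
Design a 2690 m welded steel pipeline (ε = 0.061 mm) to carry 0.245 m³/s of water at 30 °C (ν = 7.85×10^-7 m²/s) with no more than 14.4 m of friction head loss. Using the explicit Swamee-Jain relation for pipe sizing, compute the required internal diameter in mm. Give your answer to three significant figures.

Swamee-Jain (Type III): D = 0.66·[ε^1.25·(LQ²/(gh_f))^4.75 + ν·Q^9.4·(L/(gh_f))^5.2]^0.04
LQ²/(gh_f) = 1.143; L/(gh_f) = 19.04
Term 1 = ε^1.25·(…)^4.75 = 1.02×10^-5; Term 2 = ν·Q^9.4·(…)^5.2 = 6.42×10^-6
D = 0.66·(1.02×10^-5 + 6.42×10^-6)^0.04 = 0.4250 m = 425 mm
Check: V = 1.73 m/s, Re = 9.35×10^5, f = 0.01417, h_f = 13.6 m ≈ 14.4 m ✓

D ≈ 425 mm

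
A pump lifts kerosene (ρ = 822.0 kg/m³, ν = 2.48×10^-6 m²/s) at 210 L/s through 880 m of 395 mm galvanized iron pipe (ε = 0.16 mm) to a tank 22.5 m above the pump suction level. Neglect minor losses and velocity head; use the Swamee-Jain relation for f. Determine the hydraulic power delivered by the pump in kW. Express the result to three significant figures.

P_hyd ≈ 48.2 kW

V = 4Q/(πD²) = 1.714 m/s; Re = 2.73×10^5; ε/D = 4.05×10^-4; f = 0.01790
h_f = f(L/D)V²/2g = 5.968 m
Total head H = z + h_f = 22.5 + 5.968 = 28.47 m
P_hyd = ρgQH = 822.0·9.81·0.210·28.47 = 48.21 kW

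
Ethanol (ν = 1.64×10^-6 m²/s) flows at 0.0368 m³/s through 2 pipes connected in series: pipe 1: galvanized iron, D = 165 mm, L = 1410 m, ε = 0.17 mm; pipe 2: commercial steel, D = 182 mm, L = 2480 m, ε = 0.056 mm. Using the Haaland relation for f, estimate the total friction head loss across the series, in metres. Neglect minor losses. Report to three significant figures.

H ≈ 52.5 m

Pipe 1: V = 1.721 m/s, Re = 1.73×10^5, ε/D = 0.00103, f = 0.02120, h_1 = f(L/D)V²/2g = 27.35 m
Pipe 2: V = 1.415 m/s, Re = 1.57×10^5, ε/D = 3.08×10^-4, f = 0.01806, h_2 = f(L/D)V²/2g = 25.10 m
Series → Q common, losses add: H = Σh = 52.46 m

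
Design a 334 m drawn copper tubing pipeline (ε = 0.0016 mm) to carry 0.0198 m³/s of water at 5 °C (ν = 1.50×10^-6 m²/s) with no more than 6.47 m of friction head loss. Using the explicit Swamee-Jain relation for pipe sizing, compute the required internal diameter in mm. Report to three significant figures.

D ≈ 125 mm

Swamee-Jain (Type III): D = 0.66·[ε^1.25·(LQ²/(gh_f))^4.75 + ν·Q^9.4·(L/(gh_f))^5.2]^0.04
LQ²/(gh_f) = 0.002063; L/(gh_f) = 5.262
Term 1 = ε^1.25·(…)^4.75 = 9.98×10^-21; Term 2 = ν·Q^9.4·(…)^5.2 = 8.22×10^-19
D = 0.66·(9.98×10^-21 + 8.22×10^-19)^0.04 = 0.1248 m = 125 mm
Check: V = 1.62 m/s, Re = 1.35×10^5, f = 0.01690, h_f = 6.03 m ≈ 6.47 m ✓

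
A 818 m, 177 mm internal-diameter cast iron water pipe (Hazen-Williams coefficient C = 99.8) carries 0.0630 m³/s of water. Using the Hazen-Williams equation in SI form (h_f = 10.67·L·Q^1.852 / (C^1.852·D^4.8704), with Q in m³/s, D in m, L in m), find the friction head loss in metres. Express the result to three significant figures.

h_f = 10.67·818·0.0630^1.852 / (99.8^1.852·0.177^4.8704) = 47.60 m

h_f ≈ 47.6 m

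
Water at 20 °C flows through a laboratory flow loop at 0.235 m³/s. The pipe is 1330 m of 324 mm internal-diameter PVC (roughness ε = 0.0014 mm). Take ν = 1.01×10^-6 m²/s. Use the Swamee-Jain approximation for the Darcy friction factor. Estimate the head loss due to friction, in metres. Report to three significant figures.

V = 4Q/(πD²) = 4·0.235/(π·0.324²) = 2.850 m/s
Re = VD/ν = 2.850·0.324/1.01×10^-6 = 9.14×10^5 → turbulent
ε/D = 0.0014/324 = 4.32×10^-6
Swamee-Jain: f = 0.01189
h_f = f(L/D)V²/(2g) = 0.01189·(1330/0.324)·2.850²/(2·9.81) = 20.20 m

h_f ≈ 20.2 m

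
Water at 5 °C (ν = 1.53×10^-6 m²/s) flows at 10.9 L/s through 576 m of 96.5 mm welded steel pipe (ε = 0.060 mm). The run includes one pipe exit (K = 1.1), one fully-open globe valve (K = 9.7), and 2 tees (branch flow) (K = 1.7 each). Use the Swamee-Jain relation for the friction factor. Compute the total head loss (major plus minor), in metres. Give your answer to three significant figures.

H_L ≈ 15.9 m

V = 4Q/(πD²) = 1.490 m/s; V²/2g = 0.1132 m
Re = 9.40×10^4, ε/D = 6.22×10^-4 → f = 0.02108 (Swamee-Jain)
Major: h_f = f(L/D)·V²/2g = 0.02108·5969·0.1132 = 14.24 m
Minor: ΣK = 14.2; h_m = ΣK·V²/2g = 1.608 m
Total H_L = 14.24 + 1.608 = 15.85 m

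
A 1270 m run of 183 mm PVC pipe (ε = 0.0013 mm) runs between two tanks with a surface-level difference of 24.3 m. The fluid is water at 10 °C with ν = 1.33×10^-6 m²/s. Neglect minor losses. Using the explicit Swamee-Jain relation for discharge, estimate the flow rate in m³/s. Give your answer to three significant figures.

Q ≈ 0.0572 m³/s

Swamee-Jain (Type II): Q = -0.965·√(gD⁵h_f/L)·ln[ε/(3.7D) + √(3.17ν²L/(gD³h_f))]
√(gD⁵h_f/L) = √(9.81·0.183⁵·24.3/1270) = 0.006207
ε/(3.7D) = 1.92×10^-6; √(3.17ν²L/(gD³h_f)) = 6.98×10^-5
Q = -0.965·0.006207·ln(7.174×10^-5) = 0.05715 m³/s
Check: V = 2.17 m/s, Re = 2.99×10^5, f = 0.01447, h_f = 24.2 m ≈ 24.3 m ✓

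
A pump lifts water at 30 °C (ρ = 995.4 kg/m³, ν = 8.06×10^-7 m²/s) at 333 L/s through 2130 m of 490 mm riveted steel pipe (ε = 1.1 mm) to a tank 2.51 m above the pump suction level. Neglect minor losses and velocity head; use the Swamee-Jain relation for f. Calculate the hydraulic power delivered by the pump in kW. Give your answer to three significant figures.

P_hyd ≈ 62.9 kW

V = 4Q/(πD²) = 1.766 m/s; Re = 1.07×10^6; ε/D = 0.00224; f = 0.02438
h_f = f(L/D)V²/2g = 16.85 m
Total head H = z + h_f = 2.51 + 16.85 = 19.36 m
P_hyd = ρgQH = 995.4·9.81·0.333·19.36 = 62.94 kW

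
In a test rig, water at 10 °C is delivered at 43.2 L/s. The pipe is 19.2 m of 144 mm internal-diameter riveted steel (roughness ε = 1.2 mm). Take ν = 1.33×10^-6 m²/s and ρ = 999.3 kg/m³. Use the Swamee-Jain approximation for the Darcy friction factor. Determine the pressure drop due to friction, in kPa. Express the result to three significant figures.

V = 4Q/(πD²) = 4·0.0432/(π·0.144²) = 2.653 m/s
Re = VD/ν = 2.653·0.144/1.33×10^-6 = 2.87×10^5 → turbulent
ε/D = 1.2/144 = 0.00833
Swamee-Jain: f = 0.03603
h_f = f(L/D)V²/(2g) = 0.03603·(19.2/0.144)·2.653²/(2·9.81) = 1.723 m
Δp = ρg·h_f = 999.3·9.81·1.723 = 16.89 kPa

Δp ≈ 16.9 kPa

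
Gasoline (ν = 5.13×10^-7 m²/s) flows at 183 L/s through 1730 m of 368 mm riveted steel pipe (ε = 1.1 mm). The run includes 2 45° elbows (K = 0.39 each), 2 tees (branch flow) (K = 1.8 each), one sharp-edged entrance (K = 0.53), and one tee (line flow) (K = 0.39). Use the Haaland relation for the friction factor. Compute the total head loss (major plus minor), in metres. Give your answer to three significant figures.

V = 4Q/(πD²) = 1.721 m/s; V²/2g = 0.1509 m
Re = 1.23×10^6, ε/D = 0.00299 → f = 0.02629 (Haaland)
Major: h_f = f(L/D)·V²/2g = 0.02629·4701·0.1509 = 18.65 m
Minor: ΣK = 5.30; h_m = ΣK·V²/2g = 0.7997 m
Total H_L = 18.65 + 0.7997 = 19.45 m

H_L ≈ 19.4 m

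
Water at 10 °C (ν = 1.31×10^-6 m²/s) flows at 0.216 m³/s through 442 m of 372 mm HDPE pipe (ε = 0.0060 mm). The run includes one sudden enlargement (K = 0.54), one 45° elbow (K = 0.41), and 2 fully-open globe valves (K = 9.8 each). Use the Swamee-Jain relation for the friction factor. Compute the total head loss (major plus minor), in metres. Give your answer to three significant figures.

V = 4Q/(πD²) = 1.987 m/s; V²/2g = 0.2013 m
Re = 5.64×10^5, ε/D = 1.61×10^-5 → f = 0.01309 (Swamee-Jain)
Major: h_f = f(L/D)·V²/2g = 0.01309·1188·0.2013 = 3.130 m
Minor: ΣK = 20.6; h_m = ΣK·V²/2g = 4.137 m
Total H_L = 3.130 + 4.137 = 7.267 m

H_L ≈ 7.27 m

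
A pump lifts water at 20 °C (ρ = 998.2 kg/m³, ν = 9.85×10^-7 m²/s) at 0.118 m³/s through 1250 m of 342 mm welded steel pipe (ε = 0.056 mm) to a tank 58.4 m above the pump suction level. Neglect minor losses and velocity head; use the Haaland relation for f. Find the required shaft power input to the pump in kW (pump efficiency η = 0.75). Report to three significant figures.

V = 4Q/(πD²) = 1.285 m/s; Re = 4.46×10^5; ε/D = 1.64×10^-4; f = 0.01510
h_f = f(L/D)V²/2g = 4.642 m
Total head H = z + h_f = 58.4 + 4.642 = 63.04 m
P_hyd = ρgQH = 998.2·9.81·0.118·63.04 = 72.85 kW
P_shaft = P_hyd/η = 72.85/0.75 = 97.13 kW

P_shaft ≈ 97.1 kW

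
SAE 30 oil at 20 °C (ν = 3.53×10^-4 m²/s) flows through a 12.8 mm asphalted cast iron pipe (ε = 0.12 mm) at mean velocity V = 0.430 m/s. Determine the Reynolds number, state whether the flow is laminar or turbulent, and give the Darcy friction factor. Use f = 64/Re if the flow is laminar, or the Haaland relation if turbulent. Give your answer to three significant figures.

Re ≈ 15.6; laminar; f = 64/Re ≈ 4.10

Re = VD/ν = 0.4300·0.0128/3.53×10^-4 = 15.6
Re < 2300 → laminar → f = 64/Re = 4.105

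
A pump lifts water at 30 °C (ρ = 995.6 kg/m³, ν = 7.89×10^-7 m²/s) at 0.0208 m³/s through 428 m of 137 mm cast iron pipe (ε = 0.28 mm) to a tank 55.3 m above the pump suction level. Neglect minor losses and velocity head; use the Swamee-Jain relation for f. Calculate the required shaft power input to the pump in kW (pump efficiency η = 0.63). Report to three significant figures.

V = 4Q/(πD²) = 1.411 m/s; Re = 2.45×10^5; ε/D = 0.00204; f = 0.02444
h_f = f(L/D)V²/2g = 7.748 m
Total head H = z + h_f = 55.3 + 7.748 = 63.05 m
P_hyd = ρgQH = 995.6·9.81·0.0208·63.05 = 12.81 kW
P_shaft = P_hyd/η = 12.81/0.63 = 20.33 kW

P_shaft ≈ 20.3 kW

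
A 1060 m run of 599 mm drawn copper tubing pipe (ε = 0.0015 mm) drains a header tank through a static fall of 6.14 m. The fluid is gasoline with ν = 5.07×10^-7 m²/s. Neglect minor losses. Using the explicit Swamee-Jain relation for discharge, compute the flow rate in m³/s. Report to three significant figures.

Swamee-Jain (Type II): Q = -0.965·√(gD⁵h_f/L)·ln[ε/(3.7D) + √(3.17ν²L/(gD³h_f))]
√(gD⁵h_f/L) = √(9.81·0.599⁵·6.14/1060) = 0.06620
ε/(3.7D) = 6.77×10^-7; √(3.17ν²L/(gD³h_f)) = 8.17×10^-6
Q = -0.965·0.06620·ln(8.845×10^-6) = 0.7433 m³/s
Check: V = 2.64 m/s, Re = 3.12×10^6, f = 0.009799, h_f = 6.15 m ≈ 6.14 m ✓

Q ≈ 0.743 m³/s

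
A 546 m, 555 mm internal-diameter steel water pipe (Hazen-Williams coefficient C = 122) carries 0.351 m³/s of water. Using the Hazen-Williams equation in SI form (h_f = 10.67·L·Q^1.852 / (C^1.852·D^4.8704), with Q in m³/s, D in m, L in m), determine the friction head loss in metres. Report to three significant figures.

h_f ≈ 2.02 m

h_f = 10.67·546·0.351^1.852 / (122^1.852·0.555^4.8704) = 2.017 m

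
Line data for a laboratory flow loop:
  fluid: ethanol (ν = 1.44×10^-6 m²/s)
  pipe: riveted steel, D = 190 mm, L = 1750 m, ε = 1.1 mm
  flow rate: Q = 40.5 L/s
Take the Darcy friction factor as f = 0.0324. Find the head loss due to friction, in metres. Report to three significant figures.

V = 4Q/(πD²) = 4·0.0405/(π·0.190²) = 1.428 m/s
h_f = f(L/D)V²/(2g) = 0.03240·(1750/0.190)·1.428²/(2·9.81) = 31.03 m

h_f ≈ 31.0 m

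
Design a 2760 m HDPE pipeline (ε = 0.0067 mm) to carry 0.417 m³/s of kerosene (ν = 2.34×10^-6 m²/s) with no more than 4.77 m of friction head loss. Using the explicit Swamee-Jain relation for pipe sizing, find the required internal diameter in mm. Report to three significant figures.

Swamee-Jain (Type III): D = 0.66·[ε^1.25·(LQ²/(gh_f))^4.75 + ν·Q^9.4·(L/(gh_f))^5.2]^0.04
LQ²/(gh_f) = 10.26; L/(gh_f) = 58.98
Term 1 = ε^1.25·(…)^4.75 = 0.0216; Term 2 = ν·Q^9.4·(…)^5.2 = 1.01
D = 0.66·(0.0216 + 1.01)^0.04 = 0.6609 m = 661 mm
Check: V = 1.22 m/s, Re = 3.43×10^5, f = 0.01415, h_f = 4.45 m ≈ 4.77 m ✓

D ≈ 661 mm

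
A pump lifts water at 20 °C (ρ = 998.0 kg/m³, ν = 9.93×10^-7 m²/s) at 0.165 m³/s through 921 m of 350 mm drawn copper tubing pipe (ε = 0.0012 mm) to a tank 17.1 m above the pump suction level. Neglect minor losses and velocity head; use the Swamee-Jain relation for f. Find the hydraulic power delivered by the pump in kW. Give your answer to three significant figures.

P_hyd ≈ 35.7 kW

V = 4Q/(πD²) = 1.715 m/s; Re = 6.04×10^5; ε/D = 3.43×10^-6; f = 0.01272
h_f = f(L/D)V²/2g = 5.018 m
Total head H = z + h_f = 17.1 + 5.018 = 22.12 m
P_hyd = ρgQH = 998.0·9.81·0.165·22.12 = 35.73 kW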